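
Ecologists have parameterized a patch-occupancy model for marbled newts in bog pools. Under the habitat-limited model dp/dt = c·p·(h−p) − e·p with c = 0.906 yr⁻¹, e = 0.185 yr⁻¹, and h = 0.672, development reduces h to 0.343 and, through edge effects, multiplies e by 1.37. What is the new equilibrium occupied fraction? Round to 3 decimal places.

Before: p* = h − e/c = 0.672 − 0.185/0.906 = 0.672 − 0.2042 = 0.4678.
After: c = 0.906, e = 0.25345, h = 0.343; p* = 0.343 − 0.25345/0.906 = 0.0633.

0.063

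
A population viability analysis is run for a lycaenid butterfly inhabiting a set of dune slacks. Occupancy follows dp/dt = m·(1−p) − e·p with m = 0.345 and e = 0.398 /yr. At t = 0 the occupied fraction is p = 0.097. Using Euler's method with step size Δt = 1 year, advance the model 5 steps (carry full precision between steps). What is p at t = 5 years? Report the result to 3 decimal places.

0.464

Update rule: p ← p + [m·(1−p) − e·p]·Δt with Δt = 1.
  1  |  dp/dt·Δt = +0.272929  |  p_1 = 0.369929
  2  |  dp/dt·Δt = +0.070143  |  p_2 = 0.440072
  3  |  dp/dt·Δt = +0.018027  |  p_3 = 0.458098
  4  |  dp/dt·Δt = +0.004633  |  p_4 = 0.462731
  5  |  dp/dt·Δt = +0.001191  |  p_5 = 0.463922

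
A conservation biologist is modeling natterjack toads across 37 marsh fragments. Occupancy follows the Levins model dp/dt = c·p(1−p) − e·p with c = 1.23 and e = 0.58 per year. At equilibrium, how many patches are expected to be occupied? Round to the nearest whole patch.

p* = 1 − e/c = 1 − 0.58/1.23 = 0.5285.
Expected occupied patches = N × p* = 37 × 0.5285 = 19.55 ≈ 20.

20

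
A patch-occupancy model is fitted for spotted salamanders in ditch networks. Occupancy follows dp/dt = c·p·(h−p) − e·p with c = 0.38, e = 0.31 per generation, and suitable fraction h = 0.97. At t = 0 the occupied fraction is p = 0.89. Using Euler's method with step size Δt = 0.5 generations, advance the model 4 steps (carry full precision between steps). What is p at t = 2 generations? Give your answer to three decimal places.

0.557

Update rule: p ← p + [c·p·(h−p) − e·p]·Δt with Δt = 0.5.
t = 0.5: p = 0.89000 + (-0.12442) = 0.76558
t = 1: p = 0.76558 + (-0.08893) = 0.67665
t = 1.5: p = 0.67665 + (-0.06717) = 0.60948
t = 2: p = 0.60948 + (-0.05272) = 0.55676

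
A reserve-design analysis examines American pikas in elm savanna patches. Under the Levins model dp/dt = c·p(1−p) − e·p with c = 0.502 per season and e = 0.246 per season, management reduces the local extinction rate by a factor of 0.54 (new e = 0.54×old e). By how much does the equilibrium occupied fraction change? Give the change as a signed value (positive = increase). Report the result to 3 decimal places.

0.225

Before: p* = 1 − 0.246/0.502 = 0.5100.
After the change, c = 0.502, e = 0.13284, so p* = 1 − 0.13284/0.502 = 0.7354.
Δp* = 0.7354 − 0.5100 = +0.2254.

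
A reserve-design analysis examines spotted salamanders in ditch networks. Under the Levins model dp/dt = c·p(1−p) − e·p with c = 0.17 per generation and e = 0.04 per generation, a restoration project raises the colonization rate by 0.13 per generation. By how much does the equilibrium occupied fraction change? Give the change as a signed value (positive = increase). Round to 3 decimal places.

0.102

Before: p* = 1 − 0.04/0.17 = 0.7647.
After the change, c = 0.3, e = 0.04, so p* = 1 − 0.04/0.3 = 0.8667.
Δp* = 0.8667 − 0.7647 = +0.1020.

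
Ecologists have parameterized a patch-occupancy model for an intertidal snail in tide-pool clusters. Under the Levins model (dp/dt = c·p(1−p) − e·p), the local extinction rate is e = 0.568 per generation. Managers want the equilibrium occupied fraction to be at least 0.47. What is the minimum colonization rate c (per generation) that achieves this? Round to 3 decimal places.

p* = 1 − e/c ≥ 0.47 requires e/c ≤ 0.5300, i.e. c ≥ e/0.5300.
c_min = 0.568/0.5300 = 1.0717.

1.072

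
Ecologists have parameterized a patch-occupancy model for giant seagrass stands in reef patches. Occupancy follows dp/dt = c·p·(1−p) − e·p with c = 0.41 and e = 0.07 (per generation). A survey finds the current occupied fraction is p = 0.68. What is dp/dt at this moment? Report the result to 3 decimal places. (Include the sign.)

0.042

Colonization term: c·p·(1−p) = 0.41×0.68×0.3200 = 0.08922.
Extinction term: e·p = 0.04760.
dp/dt = 0.08922 − 0.04760 = 0.04162.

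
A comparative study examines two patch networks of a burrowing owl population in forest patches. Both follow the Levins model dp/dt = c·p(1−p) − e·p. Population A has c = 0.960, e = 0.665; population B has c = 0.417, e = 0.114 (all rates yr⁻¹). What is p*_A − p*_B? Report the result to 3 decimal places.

-0.419

A: p*_A = 1 − 0.665/0.960 = 0.3073.
B: p*_B = 1 − 0.114/0.417 = 0.7266.
p*_A − p*_B = 0.3073 − 0.7266 = -0.4193.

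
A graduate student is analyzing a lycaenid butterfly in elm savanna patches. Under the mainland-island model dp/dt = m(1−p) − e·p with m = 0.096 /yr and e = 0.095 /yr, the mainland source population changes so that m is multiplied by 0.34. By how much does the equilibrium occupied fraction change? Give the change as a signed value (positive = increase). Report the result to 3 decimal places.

Before: p* = 0.096/(0.096+0.095) = 0.5026.
After: m = 0.03264, e = 0.095; p* = 0.03264/0.1276 = 0.2557.
Δp* = 0.2557 − 0.5026 = -0.2469.

-0.247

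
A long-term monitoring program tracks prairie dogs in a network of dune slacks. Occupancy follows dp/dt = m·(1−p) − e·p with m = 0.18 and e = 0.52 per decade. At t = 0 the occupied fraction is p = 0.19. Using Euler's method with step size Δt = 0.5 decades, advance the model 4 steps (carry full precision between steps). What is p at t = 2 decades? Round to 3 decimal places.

Update rule: p ← p + [m·(1−p) − e·p]·Δt with Δt = 0.5.
step 1: Δp = +0.02350, p = 0.21350
step 2: Δp = +0.01527, p = 0.22878
step 3: Δp = +0.00993, p = 0.23870
step 4: Δp = +0.00645, p = 0.24516

0.245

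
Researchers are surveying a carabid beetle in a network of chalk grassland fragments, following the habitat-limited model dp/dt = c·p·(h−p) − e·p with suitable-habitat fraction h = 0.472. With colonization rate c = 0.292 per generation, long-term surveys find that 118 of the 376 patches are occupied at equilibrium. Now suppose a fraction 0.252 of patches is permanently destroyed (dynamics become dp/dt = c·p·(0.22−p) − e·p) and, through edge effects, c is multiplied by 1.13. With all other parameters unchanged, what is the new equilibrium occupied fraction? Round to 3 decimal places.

0.080

Observed p* = 118/376 = 0.31383.
Balance c(h−p*) = e gives e = 0.292×(0.472 − 0.31383) = 0.04619.
New p* = 0.22 − e/c = 0.22 − 0.04619/0.32996 = 0.08001.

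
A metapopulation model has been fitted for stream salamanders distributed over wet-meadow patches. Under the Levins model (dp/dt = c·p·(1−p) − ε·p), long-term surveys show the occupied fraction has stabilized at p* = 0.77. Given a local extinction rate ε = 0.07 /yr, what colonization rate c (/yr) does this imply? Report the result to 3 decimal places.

0.304

At equilibrium c(1−p*) = ε, so c = ε/(1−p*).
c = 0.07/(1 − 0.77) = 0.07/0.2300 = 0.3043.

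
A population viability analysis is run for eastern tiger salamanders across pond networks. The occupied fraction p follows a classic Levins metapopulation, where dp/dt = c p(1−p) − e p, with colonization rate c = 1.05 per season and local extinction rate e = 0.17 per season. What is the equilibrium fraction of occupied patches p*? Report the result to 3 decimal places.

At equilibrium, colonization balances extinction: c·p*·(1−p*) = e·p*.
So p* = 1 − e/c = 1 − 0.17/1.05 = 1 − 0.1619 = 0.8381.

0.838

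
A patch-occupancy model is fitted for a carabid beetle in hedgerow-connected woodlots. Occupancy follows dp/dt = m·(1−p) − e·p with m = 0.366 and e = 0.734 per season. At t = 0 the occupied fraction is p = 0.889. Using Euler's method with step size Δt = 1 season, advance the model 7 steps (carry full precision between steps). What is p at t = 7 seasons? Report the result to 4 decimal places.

0.3327

Update rule: p ← p + [m·(1−p) − e·p]·Δt with Δt = 1.
  1  |  dp/dt·Δt = -0.611900  |  p_1 = 0.277100
  2  |  dp/dt·Δt = +0.061190  |  p_2 = 0.338290
  3  |  dp/dt·Δt = -0.006119  |  p_3 = 0.332171
  4  |  dp/dt·Δt = +0.000612  |  p_4 = 0.332783
  5  |  dp/dt·Δt = -0.000061  |  p_5 = 0.332722
  6  |  dp/dt·Δt = +0.000006  |  p_6 = 0.332728
  7  |  dp/dt·Δt = -0.000001  |  p_7 = 0.332727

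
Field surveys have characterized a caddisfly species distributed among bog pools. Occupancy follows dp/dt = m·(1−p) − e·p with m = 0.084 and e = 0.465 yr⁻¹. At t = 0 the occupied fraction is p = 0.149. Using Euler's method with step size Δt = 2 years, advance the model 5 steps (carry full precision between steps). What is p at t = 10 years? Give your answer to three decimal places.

0.153

Update rule: p ← p + [m·(1−p) − e·p]·Δt with Δt = 2.
  1  |  dp/dt·Δt = +0.004398  |  p_1 = 0.153398
  2  |  dp/dt·Δt = -0.000431  |  p_2 = 0.152967
  3  |  dp/dt·Δt = +0.000042  |  p_3 = 0.153009
  4  |  dp/dt·Δt = -0.000004  |  p_4 = 0.153005
  5  |  dp/dt·Δt = +0.000000  |  p_5 = 0.153006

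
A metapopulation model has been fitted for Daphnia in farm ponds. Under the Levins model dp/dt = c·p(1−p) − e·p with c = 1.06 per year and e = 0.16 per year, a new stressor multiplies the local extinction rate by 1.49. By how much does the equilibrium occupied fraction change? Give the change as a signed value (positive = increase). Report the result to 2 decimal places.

-0.07

Before: p* = 1 − 0.16/1.06 = 0.8491.
After the change, c = 1.06, e = 0.2384, so p* = 1 − 0.2384/1.06 = 0.7751.
Δp* = 0.7751 − 0.8491 = -0.0740.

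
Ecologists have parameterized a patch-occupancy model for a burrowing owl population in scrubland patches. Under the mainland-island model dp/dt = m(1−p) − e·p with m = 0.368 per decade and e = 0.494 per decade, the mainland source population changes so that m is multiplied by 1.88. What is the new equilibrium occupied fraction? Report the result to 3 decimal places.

0.583

Before: p* = 0.368/(0.368+0.494) = 0.4269.
After: m = 0.69184, e = 0.494; p* = 0.69184/1.1858 = 0.5834.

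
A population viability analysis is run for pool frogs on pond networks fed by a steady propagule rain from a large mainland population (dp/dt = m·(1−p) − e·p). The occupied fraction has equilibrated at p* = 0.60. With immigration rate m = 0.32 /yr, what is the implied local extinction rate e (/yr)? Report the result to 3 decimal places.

0.213

At equilibrium m(1−p*) = e·p*, so e = m(1−p*)/p*.
e = 0.32 × 0.4000 / 0.60 = 0.2133.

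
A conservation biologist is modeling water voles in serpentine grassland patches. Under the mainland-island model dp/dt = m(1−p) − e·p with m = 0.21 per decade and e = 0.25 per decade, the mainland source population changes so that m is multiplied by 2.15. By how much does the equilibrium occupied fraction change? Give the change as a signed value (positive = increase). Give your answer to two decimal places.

Before: p* = 0.21/(0.21+0.25) = 0.4565.
After: m = 0.4515, e = 0.25; p* = 0.4515/0.7015 = 0.6436.
Δp* = 0.6436 − 0.4565 = +0.1871.

0.19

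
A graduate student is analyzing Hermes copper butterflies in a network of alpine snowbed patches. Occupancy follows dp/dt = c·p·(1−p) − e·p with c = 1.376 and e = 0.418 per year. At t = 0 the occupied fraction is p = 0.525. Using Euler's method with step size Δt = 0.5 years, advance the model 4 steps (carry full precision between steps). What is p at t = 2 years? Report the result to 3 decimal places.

Update rule: p ← p + [c·p·(1−p) − e·p]·Δt with Δt = 0.5.
t = 0.5: p = 0.52500 + (+0.06184) = 0.58684
t = 1: p = 0.58684 + (+0.04416) = 0.63101
t = 1.5: p = 0.63101 + (+0.02831) = 0.65932
t = 2: p = 0.65932 + (+0.01674) = 0.67606

0.676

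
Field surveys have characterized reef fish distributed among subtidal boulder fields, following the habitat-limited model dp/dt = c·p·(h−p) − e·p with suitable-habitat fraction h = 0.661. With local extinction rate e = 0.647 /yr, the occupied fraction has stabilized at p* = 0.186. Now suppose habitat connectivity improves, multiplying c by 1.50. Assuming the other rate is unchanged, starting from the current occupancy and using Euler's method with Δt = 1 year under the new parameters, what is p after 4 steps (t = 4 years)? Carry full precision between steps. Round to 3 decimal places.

0.338

Balance c(h−p*) = e gives c = e/(0.661 − 0.18600) = 0.647/0.47500 = 1.36211.
Starting from p₀ = 0.18600; update p ← p + (dp/dt)·Δt with the new parameters.
p: 0.18600 → 0.24617  (Δp = +0.06017)
p: 0.24617 → 0.29554  (Δp = +0.04937)
p: 0.29554 → 0.32500  (Δp = +0.02946)
p: 0.32500 → 0.33784  (Δp = +0.01283)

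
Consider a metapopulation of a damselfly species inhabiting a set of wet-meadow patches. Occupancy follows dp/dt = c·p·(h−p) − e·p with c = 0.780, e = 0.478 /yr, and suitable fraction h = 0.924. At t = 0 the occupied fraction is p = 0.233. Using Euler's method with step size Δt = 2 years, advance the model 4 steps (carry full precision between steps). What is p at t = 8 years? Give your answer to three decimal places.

Update rule: p ← p + [c·p·(h−p) − e·p]·Δt with Δt = 2.
  1  |  dp/dt·Δt = +0.028417  |  p_1 = 0.261417
  2  |  dp/dt·Δt = +0.020294  |  p_2 = 0.281710
  3  |  dp/dt·Δt = +0.012951  |  p_3 = 0.294661
  4  |  dp/dt·Δt = +0.007593  |  p_4 = 0.302254

0.302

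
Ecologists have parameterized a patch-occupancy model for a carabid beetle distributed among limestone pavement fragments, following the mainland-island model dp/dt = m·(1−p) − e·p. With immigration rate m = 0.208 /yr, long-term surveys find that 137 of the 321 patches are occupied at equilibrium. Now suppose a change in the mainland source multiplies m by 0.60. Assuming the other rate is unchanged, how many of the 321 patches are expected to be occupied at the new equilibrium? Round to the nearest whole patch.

Observed p* = 137/321 = 0.42679.
Balance m(1−p*) = e·p* gives e = m(1−p*)/p* = 0.208×0.57321/0.42679 = 0.27936.
New p* = m/(m+e) = 0.12480/(0.12480+0.27936) = 0.30879.
Expected occupied = 321 × 0.30879 = 99.12 ≈ 99.

99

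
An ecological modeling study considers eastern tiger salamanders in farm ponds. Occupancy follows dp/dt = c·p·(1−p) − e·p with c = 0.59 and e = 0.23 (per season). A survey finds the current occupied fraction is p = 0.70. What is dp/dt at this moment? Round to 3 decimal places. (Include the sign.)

-0.037

Colonization term: c·p·(1−p) = 0.59×0.70×0.3000 = 0.12390.
Extinction term: e·p = 0.16100.
dp/dt = 0.12390 − 0.16100 = -0.03710.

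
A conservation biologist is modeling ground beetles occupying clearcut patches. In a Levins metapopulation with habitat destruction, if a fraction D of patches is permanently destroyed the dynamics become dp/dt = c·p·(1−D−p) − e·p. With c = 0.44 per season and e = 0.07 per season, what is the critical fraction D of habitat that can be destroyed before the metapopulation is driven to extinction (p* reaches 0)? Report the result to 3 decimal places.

The nontrivial equilibrium is p* = (1−D) − e/c; extinction occurs when this hits zero.
So D_crit = 1 − e/c = 1 − 0.07/0.44 = 1 − 0.1591 = 0.8409.
This equals the undisturbed p*, a classic result of Lande's extension.

0.841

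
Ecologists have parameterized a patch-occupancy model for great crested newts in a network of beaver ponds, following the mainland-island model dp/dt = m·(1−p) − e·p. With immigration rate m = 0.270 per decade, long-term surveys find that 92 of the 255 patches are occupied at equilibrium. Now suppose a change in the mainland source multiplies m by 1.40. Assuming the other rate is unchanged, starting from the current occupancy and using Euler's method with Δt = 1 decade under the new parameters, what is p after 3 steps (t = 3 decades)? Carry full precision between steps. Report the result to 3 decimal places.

0.441

Observed p* = 92/255 = 0.36078.
Balance m(1−p*) = e·p* gives e = m(1−p*)/p* = 0.270×0.63922/0.36078 = 0.47837.
Starting from p₀ = 0.36078; update p ← p + (dp/dt)·Δt with the new parameters.
p: 0.36078 → 0.42982  (Δp = +0.06904)
p: 0.42982 → 0.43974  (Δp = +0.00992)
p: 0.43974 → 0.44116  (Δp = +0.00142)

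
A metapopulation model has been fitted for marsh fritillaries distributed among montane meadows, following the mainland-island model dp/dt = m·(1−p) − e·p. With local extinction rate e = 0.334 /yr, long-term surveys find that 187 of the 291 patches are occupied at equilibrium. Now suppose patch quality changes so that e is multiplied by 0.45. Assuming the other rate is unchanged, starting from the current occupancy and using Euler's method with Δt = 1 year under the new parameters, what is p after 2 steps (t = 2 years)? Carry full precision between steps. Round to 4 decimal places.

Observed p* = 187/291 = 0.64261.
Balance m(1−p*) = e·p* gives m = e·p*/(1−p*) = 0.334×0.64261/0.35739 = 0.60056.
Starting from p₀ = 0.64261; update p ← p + (dp/dt)·Δt with the new parameters.
p: 0.64261 → 0.76066  (Δp = +0.11805)
p: 0.76066 → 0.79007  (Δp = +0.02941)

0.7901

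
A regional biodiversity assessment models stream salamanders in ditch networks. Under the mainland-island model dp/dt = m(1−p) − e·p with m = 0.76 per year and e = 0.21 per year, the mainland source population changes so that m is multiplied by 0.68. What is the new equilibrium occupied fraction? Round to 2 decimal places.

Before: p* = 0.76/(0.76+0.21) = 0.7835.
After: m = 0.5168, e = 0.21; p* = 0.5168/0.7268 = 0.7111.

0.71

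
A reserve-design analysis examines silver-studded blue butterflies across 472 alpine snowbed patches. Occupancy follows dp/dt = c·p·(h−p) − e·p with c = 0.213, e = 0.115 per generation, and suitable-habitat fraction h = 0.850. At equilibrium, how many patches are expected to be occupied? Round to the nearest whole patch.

146

p* = h − e/c = 0.850 − 0.5399 = 0.3101.
Expected occupied patches = N × p* = 472 × 0.3101 = 146.36 ≈ 146.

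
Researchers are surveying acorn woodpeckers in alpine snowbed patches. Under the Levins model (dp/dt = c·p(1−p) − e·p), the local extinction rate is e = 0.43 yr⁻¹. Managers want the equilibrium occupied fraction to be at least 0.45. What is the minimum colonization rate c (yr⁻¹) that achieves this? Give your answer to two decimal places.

0.78

p* = 1 − e/c ≥ 0.45 requires e/c ≤ 0.5500, i.e. c ≥ e/0.5500.
c_min = 0.43/0.5500 = 0.7818.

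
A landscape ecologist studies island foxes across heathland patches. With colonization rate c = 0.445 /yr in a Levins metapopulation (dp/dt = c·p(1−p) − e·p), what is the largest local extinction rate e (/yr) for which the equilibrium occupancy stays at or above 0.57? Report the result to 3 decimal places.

0.191

1 − e/c ≥ 0.57 ⇒ e ≤ c(1 − 0.57) = 0.445 × 0.4300.
e_max = 0.1914.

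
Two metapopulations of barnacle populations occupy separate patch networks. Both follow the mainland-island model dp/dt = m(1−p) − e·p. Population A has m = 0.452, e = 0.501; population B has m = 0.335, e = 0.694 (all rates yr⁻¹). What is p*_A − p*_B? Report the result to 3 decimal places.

0.149

A: p*_A = m/(m+e) = 0.452/0.9530 = 0.4743.
B: p*_B = 0.335/1.0290 = 0.3256.
p*_A − p*_B = 0.4743 − 0.3256 = 0.1487.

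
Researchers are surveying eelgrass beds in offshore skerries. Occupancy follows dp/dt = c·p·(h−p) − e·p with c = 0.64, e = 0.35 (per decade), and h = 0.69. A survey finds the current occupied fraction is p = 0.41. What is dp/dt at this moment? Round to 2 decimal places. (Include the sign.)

Colonization term: c·p·(h−p) = 0.64×0.41×0.2800 = 0.07347.
Extinction term: e·p = 0.14350.
dp/dt = 0.07347 − 0.14350 = -0.07003.

-0.07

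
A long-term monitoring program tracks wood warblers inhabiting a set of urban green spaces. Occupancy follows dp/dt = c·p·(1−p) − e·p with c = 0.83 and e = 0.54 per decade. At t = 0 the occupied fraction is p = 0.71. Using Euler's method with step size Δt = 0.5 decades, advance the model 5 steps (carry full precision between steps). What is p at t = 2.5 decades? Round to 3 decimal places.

0.444

Update rule: p ← p + [c·p·(1−p) − e·p]·Δt with Δt = 0.5.
step 1: Δp = -0.10625, p = 0.60375
step 2: Δp = -0.06373, p = 0.54002
step 3: Δp = -0.04272, p = 0.49730
step 4: Δp = -0.03052, p = 0.46678
step 5: Δp = -0.02274, p = 0.44404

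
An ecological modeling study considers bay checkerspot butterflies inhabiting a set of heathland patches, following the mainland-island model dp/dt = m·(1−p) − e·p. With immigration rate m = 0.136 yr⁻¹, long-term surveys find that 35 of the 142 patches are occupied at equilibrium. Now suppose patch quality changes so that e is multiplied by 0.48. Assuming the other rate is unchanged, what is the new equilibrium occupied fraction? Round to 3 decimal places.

Observed p* = 35/142 = 0.24648.
Balance m(1−p*) = e·p* gives e = m(1−p*)/p* = 0.136×0.75352/0.24648 = 0.41577.
New p* = m/(m+e) = 0.13600/(0.13600+0.19957) = 0.40528.

0.405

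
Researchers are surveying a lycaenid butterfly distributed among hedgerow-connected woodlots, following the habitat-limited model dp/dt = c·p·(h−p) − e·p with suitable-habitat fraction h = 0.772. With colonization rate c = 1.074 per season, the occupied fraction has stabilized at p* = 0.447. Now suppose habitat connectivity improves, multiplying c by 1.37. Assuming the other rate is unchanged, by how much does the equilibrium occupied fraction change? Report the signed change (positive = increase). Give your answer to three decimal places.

0.088

Balance c(h−p*) = e gives e = 1.074×(0.772 − 0.44700) = 0.34905.
New p* = 0.772 − e/c = 0.772 − 0.34905/1.47138 = 0.53477.
Δp* = 0.53477 − 0.44700 = +0.08777.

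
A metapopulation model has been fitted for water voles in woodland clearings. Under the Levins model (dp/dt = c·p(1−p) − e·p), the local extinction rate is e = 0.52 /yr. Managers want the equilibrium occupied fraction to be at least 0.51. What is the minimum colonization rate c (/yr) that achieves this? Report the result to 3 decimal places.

1.061

p* = 1 − e/c ≥ 0.51 requires e/c ≤ 0.4900, i.e. c ≥ e/0.4900.
c_min = 0.52/0.4900 = 1.0612.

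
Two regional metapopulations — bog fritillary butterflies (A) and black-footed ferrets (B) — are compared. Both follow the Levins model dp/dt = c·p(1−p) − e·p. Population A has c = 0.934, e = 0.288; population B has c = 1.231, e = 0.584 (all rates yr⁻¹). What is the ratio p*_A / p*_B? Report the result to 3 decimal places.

1.316

A: p*_A = 1 − 0.288/0.934 = 0.6916.
B: p*_B = 1 − 0.584/1.231 = 0.5256.
p*_A / p*_B = 0.6916/0.5256 = 1.3160.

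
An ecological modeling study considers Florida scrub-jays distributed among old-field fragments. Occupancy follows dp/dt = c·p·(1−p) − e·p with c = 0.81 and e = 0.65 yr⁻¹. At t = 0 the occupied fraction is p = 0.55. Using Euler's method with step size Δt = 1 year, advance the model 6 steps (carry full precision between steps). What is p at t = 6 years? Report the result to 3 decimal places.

Update rule: p ← p + [c·p·(1−p) − e·p]·Δt with Δt = 1.
t = 1: p = 0.55000 + (-0.15703) = 0.39298
t = 2: p = 0.39298 + (-0.06221) = 0.33076
t = 3: p = 0.33076 + (-0.03570) = 0.29507
t = 4: p = 0.29507 + (-0.02331) = 0.27176
t = 5: p = 0.27176 + (-0.01634) = 0.25542
t = 6: p = 0.25542 + (-0.01198) = 0.24344

0.243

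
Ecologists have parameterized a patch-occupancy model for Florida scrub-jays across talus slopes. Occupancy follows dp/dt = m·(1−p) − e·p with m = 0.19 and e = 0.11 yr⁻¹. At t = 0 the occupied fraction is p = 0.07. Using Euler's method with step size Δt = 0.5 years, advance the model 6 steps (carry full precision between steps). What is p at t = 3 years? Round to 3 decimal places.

Update rule: p ← p + [m·(1−p) − e·p]·Δt with Δt = 0.5.
p: 0.07000 → 0.15450  (Δp = +0.08450)
p: 0.15450 → 0.22632  (Δp = +0.07182)
p: 0.22632 → 0.28738  (Δp = +0.06105)
p: 0.28738 → 0.33927  (Δp = +0.05189)
p: 0.33927 → 0.38338  (Δp = +0.04411)
p: 0.38338 → 0.42087  (Δp = +0.03749)

0.421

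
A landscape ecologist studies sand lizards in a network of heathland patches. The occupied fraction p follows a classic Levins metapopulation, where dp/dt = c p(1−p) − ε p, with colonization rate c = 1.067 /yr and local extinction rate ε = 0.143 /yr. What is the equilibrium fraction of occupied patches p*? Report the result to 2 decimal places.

0.87

At equilibrium, colonization balances extinction: c·p*·(1−p*) = ε·p*.
So p* = 1 − ε/c = 1 − 0.143/1.067 = 1 − 0.1340 = 0.8660.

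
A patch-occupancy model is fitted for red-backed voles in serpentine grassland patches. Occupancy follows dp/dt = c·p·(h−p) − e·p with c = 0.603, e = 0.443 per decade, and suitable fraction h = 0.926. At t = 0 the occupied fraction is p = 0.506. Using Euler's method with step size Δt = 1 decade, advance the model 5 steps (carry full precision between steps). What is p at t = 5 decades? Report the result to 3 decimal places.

0.277

Update rule: p ← p + [c·p·(h−p) − e·p]·Δt with Δt = 1.
  1  |  dp/dt·Δt = -0.096008  |  p_1 = 0.409992
  2  |  dp/dt·Δt = -0.054056  |  p_2 = 0.355935
  3  |  dp/dt·Δt = -0.035327  |  p_3 = 0.320608
  4  |  dp/dt·Δt = -0.024991  |  p_4 = 0.295617
  5  |  dp/dt·Δt = -0.018588  |  p_5 = 0.277029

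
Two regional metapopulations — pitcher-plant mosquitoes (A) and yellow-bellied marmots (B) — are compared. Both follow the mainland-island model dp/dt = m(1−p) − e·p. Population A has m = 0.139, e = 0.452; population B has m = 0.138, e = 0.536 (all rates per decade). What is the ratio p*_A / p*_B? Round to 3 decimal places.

A: p*_A = m/(m+e) = 0.139/0.5910 = 0.2352.
B: p*_B = 0.138/0.6740 = 0.2047.
p*_A / p*_B = 0.2352/0.2047 = 1.1487.

1.149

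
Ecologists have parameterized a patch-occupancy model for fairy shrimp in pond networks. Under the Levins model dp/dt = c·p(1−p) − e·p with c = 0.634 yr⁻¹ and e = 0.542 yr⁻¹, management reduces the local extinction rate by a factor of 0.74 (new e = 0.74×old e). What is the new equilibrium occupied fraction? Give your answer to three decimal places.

Before: p* = 1 − 0.542/0.634 = 0.1451.
After the change, c = 0.634, e = 0.40108, so p* = 1 − 0.40108/0.634 = 0.3674.

0.367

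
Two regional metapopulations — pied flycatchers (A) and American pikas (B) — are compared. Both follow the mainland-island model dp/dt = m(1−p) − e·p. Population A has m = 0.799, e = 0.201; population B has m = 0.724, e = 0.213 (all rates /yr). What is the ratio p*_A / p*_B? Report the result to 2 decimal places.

A: p*_A = m/(m+e) = 0.799/1.0000 = 0.7990.
B: p*_B = 0.724/0.9370 = 0.7727.
p*_A / p*_B = 0.7990/0.7727 = 1.0341.

1.03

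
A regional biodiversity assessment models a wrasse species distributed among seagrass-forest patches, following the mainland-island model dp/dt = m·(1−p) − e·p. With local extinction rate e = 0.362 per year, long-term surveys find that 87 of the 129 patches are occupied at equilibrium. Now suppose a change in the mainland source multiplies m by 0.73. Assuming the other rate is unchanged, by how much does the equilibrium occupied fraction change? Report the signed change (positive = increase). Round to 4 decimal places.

-0.0725

Observed p* = 87/129 = 0.67442.
Balance m(1−p*) = e·p* gives m = e·p*/(1−p*) = 0.362×0.67442/0.32558 = 0.74986.
New p* = m/(m+e) = 0.54740/(0.54740+0.36200) = 0.60194.
Δp* = 0.60194 − 0.67442 = -0.07248.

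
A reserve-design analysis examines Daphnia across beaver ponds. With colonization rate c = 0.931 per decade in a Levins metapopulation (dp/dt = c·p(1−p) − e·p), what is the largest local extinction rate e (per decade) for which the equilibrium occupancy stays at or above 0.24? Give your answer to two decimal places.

1 − e/c ≥ 0.24 ⇒ e ≤ c(1 − 0.24) = 0.931 × 0.7600.
e_max = 0.7076.

0.71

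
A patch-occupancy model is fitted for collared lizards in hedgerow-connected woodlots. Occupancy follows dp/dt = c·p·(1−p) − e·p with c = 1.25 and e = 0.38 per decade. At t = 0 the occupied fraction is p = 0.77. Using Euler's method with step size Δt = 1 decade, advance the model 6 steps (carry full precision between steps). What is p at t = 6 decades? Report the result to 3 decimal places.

0.696

Update rule: p ← p + [c·p·(1−p) − e·p]·Δt with Δt = 1.
  1  |  dp/dt·Δt = -0.071225  |  p_1 = 0.698775
  2  |  dp/dt·Δt = -0.002424  |  p_2 = 0.696351
  3  |  dp/dt·Δt = -0.000306  |  p_3 = 0.696045
  4  |  dp/dt·Δt = -0.000040  |  p_4 = 0.696006
  5  |  dp/dt·Δt = -0.000005  |  p_5 = 0.696001
  6  |  dp/dt·Δt = -0.000001  |  p_6 = 0.696000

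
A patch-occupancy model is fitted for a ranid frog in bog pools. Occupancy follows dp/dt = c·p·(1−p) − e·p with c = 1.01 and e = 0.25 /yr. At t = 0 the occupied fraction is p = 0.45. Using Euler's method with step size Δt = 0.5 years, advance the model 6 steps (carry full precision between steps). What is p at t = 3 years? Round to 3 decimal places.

0.717

Update rule: p ← p + [c·p·(1−p) − e·p]·Δt with Δt = 0.5.
p: 0.45000 → 0.51874  (Δp = +0.06874)
p: 0.51874 → 0.57997  (Δp = +0.06123)
p: 0.57997 → 0.63049  (Δp = +0.05052)
p: 0.63049 → 0.66933  (Δp = +0.03884)
p: 0.66933 → 0.69744  (Δp = +0.02810)
p: 0.69744 → 0.71682  (Δp = +0.01939)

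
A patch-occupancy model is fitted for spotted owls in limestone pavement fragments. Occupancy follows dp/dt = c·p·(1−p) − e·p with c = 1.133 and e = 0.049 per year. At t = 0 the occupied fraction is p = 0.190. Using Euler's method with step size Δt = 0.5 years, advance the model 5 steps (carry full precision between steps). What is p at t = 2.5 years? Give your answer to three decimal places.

0.748

Update rule: p ← p + [c·p·(1−p) − e·p]·Δt with Δt = 0.5.
  1  |  dp/dt·Δt = +0.082529  |  p_1 = 0.272529
  2  |  dp/dt·Δt = +0.105636  |  p_2 = 0.378165
  3  |  dp/dt·Δt = +0.123951  |  p_3 = 0.502116
  4  |  dp/dt·Δt = +0.129321  |  p_4 = 0.631437
  5  |  dp/dt·Δt = +0.116368  |  p_5 = 0.747805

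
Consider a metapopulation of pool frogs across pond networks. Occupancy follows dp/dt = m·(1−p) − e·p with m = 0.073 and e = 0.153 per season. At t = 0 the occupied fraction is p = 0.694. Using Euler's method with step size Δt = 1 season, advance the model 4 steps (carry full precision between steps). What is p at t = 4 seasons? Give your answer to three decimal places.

Update rule: p ← p + [m·(1−p) − e·p]·Δt with Δt = 1.
t = 1: p = 0.69400 + (-0.08384) = 0.61016
t = 2: p = 0.61016 + (-0.06490) = 0.54526
t = 3: p = 0.54526 + (-0.05023) = 0.49503
t = 4: p = 0.49503 + (-0.03888) = 0.45615

0.456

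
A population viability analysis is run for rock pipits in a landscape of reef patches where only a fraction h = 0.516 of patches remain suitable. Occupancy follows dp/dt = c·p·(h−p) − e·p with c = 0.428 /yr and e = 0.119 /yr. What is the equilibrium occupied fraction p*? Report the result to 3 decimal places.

Setting dp/dt = 0 and dividing by p* gives c·(h−p*) = e.
So p* = h − e/c = 0.516 − 0.119/0.428 = 0.516 − 0.2780 = 0.2380.

0.238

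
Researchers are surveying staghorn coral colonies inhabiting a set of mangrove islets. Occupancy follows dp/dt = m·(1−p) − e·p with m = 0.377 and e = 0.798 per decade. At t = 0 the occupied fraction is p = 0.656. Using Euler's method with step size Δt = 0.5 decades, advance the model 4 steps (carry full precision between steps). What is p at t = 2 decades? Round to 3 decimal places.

0.331

Update rule: p ← p + [m·(1−p) − e·p]·Δt with Δt = 0.5.
  1  |  dp/dt·Δt = -0.196900  |  p_1 = 0.459100
  2  |  dp/dt·Δt = -0.081221  |  p_2 = 0.377879
  3  |  dp/dt·Δt = -0.033504  |  p_3 = 0.344375
  4  |  dp/dt·Δt = -0.013820  |  p_4 = 0.330555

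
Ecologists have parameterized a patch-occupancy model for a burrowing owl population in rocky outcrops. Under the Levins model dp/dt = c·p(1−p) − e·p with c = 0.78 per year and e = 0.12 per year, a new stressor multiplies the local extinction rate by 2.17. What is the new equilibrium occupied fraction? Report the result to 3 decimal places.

0.666

Before: p* = 1 − 0.12/0.78 = 0.8462.
After the change, c = 0.78, e = 0.2604, so p* = 1 − 0.2604/0.78 = 0.6662.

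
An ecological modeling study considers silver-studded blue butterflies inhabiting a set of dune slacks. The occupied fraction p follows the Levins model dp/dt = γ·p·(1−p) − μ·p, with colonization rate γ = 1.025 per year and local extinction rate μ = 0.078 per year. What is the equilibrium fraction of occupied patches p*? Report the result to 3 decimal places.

At equilibrium, colonization balances extinction: γ·p*·(1−p*) = μ·p*.
So p* = 1 − μ/γ = 1 − 0.078/1.025 = 1 − 0.0761 = 0.9239.

0.924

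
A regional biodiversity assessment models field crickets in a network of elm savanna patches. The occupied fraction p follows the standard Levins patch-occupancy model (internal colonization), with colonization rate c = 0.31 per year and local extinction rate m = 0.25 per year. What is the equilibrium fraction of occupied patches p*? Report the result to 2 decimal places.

0.19

At equilibrium, colonization balances extinction: c·p*·(1−p*) = m·p*.
So p* = 1 − m/c = 1 − 0.25/0.31 = 1 − 0.8065 = 0.1935.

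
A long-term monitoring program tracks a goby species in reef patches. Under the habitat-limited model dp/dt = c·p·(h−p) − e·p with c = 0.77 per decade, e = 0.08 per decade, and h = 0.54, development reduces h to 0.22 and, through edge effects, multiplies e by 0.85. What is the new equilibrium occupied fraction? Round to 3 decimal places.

0.132

Before: p* = h − e/c = 0.54 − 0.08/0.77 = 0.54 − 0.1039 = 0.4361.
After: c = 0.77, e = 0.068, h = 0.22; p* = 0.22 − 0.068/0.77 = 0.1317.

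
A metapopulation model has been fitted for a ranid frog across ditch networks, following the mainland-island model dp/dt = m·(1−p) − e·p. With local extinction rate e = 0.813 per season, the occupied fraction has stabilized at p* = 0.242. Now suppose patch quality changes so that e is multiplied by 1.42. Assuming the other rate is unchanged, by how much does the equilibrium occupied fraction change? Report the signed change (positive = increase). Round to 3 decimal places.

Balance m(1−p*) = e·p* gives m = e·p*/(1−p*) = 0.813×0.24200/0.75800 = 0.25956.
New p* = m/(m+e) = 0.25956/(0.25956+1.15446) = 0.18356.
Δp* = 0.18356 − 0.24200 = -0.05844.

-0.058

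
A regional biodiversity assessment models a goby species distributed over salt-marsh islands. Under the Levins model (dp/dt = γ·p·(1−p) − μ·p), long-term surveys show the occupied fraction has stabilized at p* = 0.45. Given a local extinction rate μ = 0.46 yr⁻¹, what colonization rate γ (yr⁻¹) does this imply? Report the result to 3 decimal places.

0.836

At equilibrium γ(1−p*) = μ, so γ = μ/(1−p*).
γ = 0.46/(1 − 0.45) = 0.46/0.5500 = 0.8364.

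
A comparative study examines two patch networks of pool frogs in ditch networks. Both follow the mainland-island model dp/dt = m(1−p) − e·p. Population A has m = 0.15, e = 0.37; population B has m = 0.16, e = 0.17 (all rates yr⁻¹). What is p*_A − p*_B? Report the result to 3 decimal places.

A: p*_A = m/(m+e) = 0.15/0.5200 = 0.2885.
B: p*_B = 0.16/0.3300 = 0.4848.
p*_A − p*_B = 0.2885 − 0.4848 = -0.1964.

-0.196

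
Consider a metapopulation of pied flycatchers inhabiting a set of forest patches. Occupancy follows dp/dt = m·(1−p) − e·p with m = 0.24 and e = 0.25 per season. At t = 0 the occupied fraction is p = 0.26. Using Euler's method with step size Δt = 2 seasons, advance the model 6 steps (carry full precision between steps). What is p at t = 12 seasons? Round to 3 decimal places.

Update rule: p ← p + [m·(1−p) − e·p]·Δt with Δt = 2.
p: 0.26000 → 0.48520  (Δp = +0.22520)
p: 0.48520 → 0.48970  (Δp = +0.00450)
p: 0.48970 → 0.48979  (Δp = +0.00009)
p: 0.48979 → 0.48980  (Δp = +0.00000)
p: 0.48980 → 0.48980  (Δp = +0.00000)
p: 0.48980 → 0.48980  (Δp = +0.00000)

0.490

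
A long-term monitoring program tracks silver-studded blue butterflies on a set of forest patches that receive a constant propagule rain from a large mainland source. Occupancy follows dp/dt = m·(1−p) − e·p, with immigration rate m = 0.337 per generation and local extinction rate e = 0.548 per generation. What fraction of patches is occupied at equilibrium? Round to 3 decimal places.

0.381

At equilibrium the propagule rain into empty patches balances local extinction: m(1−p*) = e·p*.
p* = m/(m+e) = 0.337/(0.337+0.548) = 0.337/0.8850 = 0.3808.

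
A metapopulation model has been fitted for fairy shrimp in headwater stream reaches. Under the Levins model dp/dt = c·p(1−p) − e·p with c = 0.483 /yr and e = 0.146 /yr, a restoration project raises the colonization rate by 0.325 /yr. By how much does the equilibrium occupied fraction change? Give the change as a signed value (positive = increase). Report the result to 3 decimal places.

Before: p* = 1 − 0.146/0.483 = 0.6977.
After the change, c = 0.808, e = 0.146, so p* = 1 − 0.146/0.808 = 0.8193.
Δp* = 0.8193 − 0.6977 = +0.1216.

0.122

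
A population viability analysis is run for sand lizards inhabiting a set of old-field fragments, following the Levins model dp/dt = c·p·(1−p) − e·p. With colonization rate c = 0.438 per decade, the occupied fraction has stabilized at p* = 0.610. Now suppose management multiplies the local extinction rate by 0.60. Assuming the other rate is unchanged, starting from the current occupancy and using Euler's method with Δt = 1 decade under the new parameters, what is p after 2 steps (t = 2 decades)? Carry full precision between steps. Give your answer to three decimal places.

Balance c(1−p*) = e gives e = 0.438×(1 − 0.61000) = 0.17082.
Starting from p₀ = 0.61000; update p ← p + (dp/dt)·Δt with the new parameters.
t = 1: p = 0.61000 + (+0.04168) = 0.65168
t = 2: p = 0.65168 + (+0.03263) = 0.68431

0.684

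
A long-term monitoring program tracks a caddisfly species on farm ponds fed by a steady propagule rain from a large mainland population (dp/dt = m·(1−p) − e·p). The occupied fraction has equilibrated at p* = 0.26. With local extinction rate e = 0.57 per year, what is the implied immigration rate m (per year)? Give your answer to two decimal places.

At equilibrium m(1−p*) = e·p*, so m = e·p*/(1−p*).
m = 0.57 × 0.26 / 0.7400 = 0.1482/0.7400 = 0.2003.

0.20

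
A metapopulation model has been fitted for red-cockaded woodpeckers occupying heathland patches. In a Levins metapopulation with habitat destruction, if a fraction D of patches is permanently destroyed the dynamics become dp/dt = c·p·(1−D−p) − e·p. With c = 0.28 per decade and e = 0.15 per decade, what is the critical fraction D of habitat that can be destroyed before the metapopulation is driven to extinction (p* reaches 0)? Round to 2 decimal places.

0.46

The nontrivial equilibrium is p* = (1−D) − e/c; extinction occurs when this hits zero.
So D_crit = 1 − e/c = 1 − 0.15/0.28 = 1 − 0.5357 = 0.4643.
This equals the undisturbed p*, a classic result of Lande's extension.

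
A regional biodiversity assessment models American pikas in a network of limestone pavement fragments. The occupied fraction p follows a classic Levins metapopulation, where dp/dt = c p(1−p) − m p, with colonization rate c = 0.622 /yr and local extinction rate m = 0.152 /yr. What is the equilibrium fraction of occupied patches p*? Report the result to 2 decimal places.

0.76

At equilibrium, colonization balances extinction: c·p*·(1−p*) = m·p*.
So p* = 1 − m/c = 1 − 0.152/0.622 = 1 − 0.2444 = 0.7556.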